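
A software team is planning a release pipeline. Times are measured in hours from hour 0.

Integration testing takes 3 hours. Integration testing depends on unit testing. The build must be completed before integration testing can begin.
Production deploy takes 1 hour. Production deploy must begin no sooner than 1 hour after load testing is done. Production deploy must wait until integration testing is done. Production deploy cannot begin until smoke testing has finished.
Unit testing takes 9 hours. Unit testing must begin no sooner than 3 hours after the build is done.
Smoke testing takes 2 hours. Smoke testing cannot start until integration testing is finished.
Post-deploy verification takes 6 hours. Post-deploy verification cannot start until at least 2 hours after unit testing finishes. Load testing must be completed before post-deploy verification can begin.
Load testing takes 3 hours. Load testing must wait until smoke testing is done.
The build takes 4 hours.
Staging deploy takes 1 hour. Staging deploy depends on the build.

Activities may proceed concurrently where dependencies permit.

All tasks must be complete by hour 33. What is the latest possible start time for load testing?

24

Production deploy must finish by hour 33; it takes 1 hour, so it must start by 33 − 1 = hour 32.
Nothing follows post-deploy verification; the deadline of hour 33 is its only limit. It must start by 33 − 6 = hour 27.
Load testing must finish in time for production deploy (must start by hour 32, minus 1-hour gap → hour 31); post-deploy verification (must start by hour 27). The tightest is hour 27, so load testing must start by 27 − 3 = hour 24.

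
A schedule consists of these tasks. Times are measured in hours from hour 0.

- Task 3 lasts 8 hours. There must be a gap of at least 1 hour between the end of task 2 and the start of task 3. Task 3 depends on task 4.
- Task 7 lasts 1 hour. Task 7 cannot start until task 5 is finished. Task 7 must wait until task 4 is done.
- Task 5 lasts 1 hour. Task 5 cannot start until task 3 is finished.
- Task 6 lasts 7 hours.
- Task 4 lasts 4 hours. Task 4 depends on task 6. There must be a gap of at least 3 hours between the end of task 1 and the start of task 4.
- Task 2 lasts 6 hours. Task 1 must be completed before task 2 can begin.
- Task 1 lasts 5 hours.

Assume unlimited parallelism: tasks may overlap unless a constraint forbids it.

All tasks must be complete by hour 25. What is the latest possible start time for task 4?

To finish by hour 25, task 7 (duration 1) must start no later than hour 24.
Task 5 has to be done before task 7 (must start by hour 24). That means finishing by hour 24, i.e. starting by 24 − 1 = hour 23.
Task 3 must finish before task 5 (must start by hour 23). With an 8-hour duration, task 3 must start by 23 − 8 = hour 15.
For task 4: task 3 (must start by hour 15); task 7 (must start by hour 24). The most restrictive is hour 15; with a 4-hour duration, task 4 must start by hour 11.

11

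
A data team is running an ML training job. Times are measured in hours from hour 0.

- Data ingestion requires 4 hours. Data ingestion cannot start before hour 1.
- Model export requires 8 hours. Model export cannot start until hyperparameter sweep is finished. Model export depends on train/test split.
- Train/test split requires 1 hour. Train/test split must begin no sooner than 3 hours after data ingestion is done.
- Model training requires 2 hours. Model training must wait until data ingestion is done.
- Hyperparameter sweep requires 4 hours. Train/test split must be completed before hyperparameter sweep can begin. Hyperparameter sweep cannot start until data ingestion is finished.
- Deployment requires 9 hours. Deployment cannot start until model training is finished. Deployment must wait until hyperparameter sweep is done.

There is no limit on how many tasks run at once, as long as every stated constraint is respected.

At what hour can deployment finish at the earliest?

Data ingestion cannot begin until its own release at hour 1. It runs from hour 1 to 1 + 4 = hour 5.
Model training waits on data ingestion (finishes hour 5), so it starts at hour 5 and finishes at 5 + 2 = hour 7.
After data ingestion (finishes hour 5, plus 3-hour gap → hour 8), train/test split can start at hour 8 and finishes at hour 9.
For hyperparameter sweep: train/test split (finishes hour 9); data ingestion (finishes hour 5). Taking the maximum gives a start of hour 9, and it finishes at 9 + 4 = hour 13.
Deployment needs all of model training (finishes hour 7); hyperparameter sweep (finishes hour 13). That puts its earliest start at hour 13; it finishes at 13 + 9 = hour 22.

22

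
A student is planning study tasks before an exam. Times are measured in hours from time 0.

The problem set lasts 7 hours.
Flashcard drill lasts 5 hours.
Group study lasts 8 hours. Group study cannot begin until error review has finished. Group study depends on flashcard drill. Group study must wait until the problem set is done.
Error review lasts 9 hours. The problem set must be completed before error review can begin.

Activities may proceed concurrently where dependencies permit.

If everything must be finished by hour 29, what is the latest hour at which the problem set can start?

5

To finish by hour 29, group study (duration 8) must start no later than hour 21.
Error review must finish before group study (must start by hour 21). With a 9-hour duration, error review must start by 21 − 9 = hour 12.
For the problem set: error review (must start by hour 12); group study (must start by hour 21). The most restrictive is hour 12; with a 7-hour duration, the problem set must start by hour 5.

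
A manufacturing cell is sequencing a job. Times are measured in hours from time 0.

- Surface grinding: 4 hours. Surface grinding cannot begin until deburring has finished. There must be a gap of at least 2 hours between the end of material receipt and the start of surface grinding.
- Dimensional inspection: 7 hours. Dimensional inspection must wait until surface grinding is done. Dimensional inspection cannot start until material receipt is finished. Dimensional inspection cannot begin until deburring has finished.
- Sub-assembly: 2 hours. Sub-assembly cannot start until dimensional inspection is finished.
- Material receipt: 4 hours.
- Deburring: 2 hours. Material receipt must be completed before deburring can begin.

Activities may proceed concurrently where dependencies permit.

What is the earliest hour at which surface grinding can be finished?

Material receipt can start immediately at hour 0; it finishes at hour 4.
Deburring waits on material receipt (finishes hour 4), so it starts at hour 4 and finishes at 4 + 2 = hour 6.
Surface grinding needs all of deburring (finishes hour 6); material receipt (finishes hour 4, plus 2-hour gap → hour 6). That puts its earliest start at hour 6; it finishes at 6 + 4 = hour 10.

10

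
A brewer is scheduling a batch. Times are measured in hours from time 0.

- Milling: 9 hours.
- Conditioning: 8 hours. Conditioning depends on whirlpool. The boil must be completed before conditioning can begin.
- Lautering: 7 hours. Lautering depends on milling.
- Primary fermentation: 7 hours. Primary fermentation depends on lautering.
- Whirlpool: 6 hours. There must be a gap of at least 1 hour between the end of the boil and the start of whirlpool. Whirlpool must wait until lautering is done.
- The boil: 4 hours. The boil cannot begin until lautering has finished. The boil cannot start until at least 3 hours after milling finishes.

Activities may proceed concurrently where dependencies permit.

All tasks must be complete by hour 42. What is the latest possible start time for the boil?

23

Nothing follows conditioning; the deadline of hour 42 is its only limit. It must start by 42 − 8 = hour 34.
Since conditioning (must start by hour 34) depends on it, whirlpool must finish by hour 34. Backing off its 6-hour duration gives a latest start of hour 28.
The boil must finish in time for whirlpool (must start by hour 28, minus 1-hour gap → hour 27); conditioning (must start by hour 34). The tightest is hour 27, so the boil must start by 27 − 4 = hour 23.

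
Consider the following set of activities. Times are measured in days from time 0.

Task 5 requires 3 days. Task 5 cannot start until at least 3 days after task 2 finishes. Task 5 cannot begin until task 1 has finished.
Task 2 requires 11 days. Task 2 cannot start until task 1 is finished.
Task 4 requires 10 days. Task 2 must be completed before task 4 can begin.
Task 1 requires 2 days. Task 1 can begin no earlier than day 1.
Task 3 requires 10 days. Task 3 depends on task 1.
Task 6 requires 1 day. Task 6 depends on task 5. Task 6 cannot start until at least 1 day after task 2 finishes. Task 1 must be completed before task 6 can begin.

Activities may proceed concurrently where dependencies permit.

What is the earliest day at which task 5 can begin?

17

After its own release at day 1, task 1 can start at day 1 and finishes at day 3.
Task 2 waits on task 1 (finishes day 3), so it starts at day 3 and finishes at 3 + 11 = day 14.
Task 5 waits on task 2 (finishes day 14, plus 3-day gap → day 17); task 1 (finishes day 3). The latest of these is day 17, which is the earliest task 5 can start.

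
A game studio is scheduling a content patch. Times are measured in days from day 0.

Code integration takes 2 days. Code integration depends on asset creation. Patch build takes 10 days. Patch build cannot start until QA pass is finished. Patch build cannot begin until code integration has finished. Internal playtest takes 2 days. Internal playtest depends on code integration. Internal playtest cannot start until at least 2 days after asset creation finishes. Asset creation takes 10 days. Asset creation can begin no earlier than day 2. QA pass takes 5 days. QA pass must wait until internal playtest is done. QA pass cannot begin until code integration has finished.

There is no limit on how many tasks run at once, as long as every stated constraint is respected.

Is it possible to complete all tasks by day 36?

Asset creation waits on its own release at day 2, so it starts at day 2 and finishes at 2 + 10 = day 12.
After asset creation (finishes day 12), code integration can start at day 12 and finishes at day 14.
Internal playtest needs all of code integration (finishes day 14); asset creation (finishes day 12, plus 2-day gap → day 14). That puts its earliest start at day 14; it finishes at 14 + 2 = day 16.
QA pass needs all of internal playtest (finishes day 16); code integration (finishes day 14). That puts its earliest start at day 16; it finishes at 16 + 5 = day 21.
Patch build needs all of QA pass (finishes day 21); code integration (finishes day 14). That puts its earliest start at day 21; it finishes at 21 + 10 = day 31.
Every task is finished by day 31, which is no later than the deadline of 36, so the schedule is feasible.

Yes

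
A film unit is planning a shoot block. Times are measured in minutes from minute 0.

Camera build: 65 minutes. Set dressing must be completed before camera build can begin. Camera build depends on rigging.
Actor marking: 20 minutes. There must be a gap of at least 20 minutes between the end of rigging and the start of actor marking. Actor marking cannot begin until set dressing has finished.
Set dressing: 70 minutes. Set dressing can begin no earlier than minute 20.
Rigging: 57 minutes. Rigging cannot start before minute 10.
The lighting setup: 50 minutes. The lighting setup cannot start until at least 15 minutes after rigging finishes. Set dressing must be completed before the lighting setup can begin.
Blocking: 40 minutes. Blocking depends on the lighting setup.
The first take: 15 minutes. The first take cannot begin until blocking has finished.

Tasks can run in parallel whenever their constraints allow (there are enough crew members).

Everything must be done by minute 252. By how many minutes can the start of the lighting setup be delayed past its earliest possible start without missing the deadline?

57

Set dressing waits on its own release at minute 20, so it starts at minute 20 and finishes at 20 + 70 = minute 90.
After its own release at minute 10, rigging can start at minute 10 and finishes at minute 67.
The lighting setup cannot start until rigging (finishes minute 67, plus 15-minute gap → minute 82); set dressing (finishes minute 90). The controlling bound is minute 90, so the lighting setup finishes at 90 + 50 = minute 140.

Working backward from the deadline:
The first take has no dependents, so it just needs to finish by minute 252. Starting by 252 − 15 = minute 237 achieves that.
Since the first take (must start by minute 237) depends on it, blocking must finish by minute 237. Backing off its 40-minute duration gives a latest start of minute 197.
Since blocking (must start by minute 197) depends on it, the lighting setup must finish by minute 197. Backing off its 50-minute duration gives a latest start of minute 147.
So the lighting setup can start as early as minute 90 and as late as minute 147, giving 147 − 90 = 57 minutes of slack.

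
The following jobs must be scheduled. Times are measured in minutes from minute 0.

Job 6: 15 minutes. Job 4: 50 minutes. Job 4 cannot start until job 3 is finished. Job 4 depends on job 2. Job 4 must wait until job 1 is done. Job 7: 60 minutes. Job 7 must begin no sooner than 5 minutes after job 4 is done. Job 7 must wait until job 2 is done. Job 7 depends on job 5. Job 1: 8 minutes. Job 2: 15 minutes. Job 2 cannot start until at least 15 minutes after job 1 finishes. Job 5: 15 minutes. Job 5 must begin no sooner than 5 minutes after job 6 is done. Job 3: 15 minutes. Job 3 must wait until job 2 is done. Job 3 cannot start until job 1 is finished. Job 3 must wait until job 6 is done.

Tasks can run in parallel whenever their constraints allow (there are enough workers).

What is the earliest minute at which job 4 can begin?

53

Job 6 has no prerequisites, so it starts at minute 0 and finishes at minute 15.
Job 1 has no prerequisites, so it starts at minute 0 and finishes at minute 8.
Job 2 cannot begin until job 1 (finishes minute 8, plus 15-minute gap → minute 23). It runs from minute 23 to 23 + 15 = minute 38.
Job 3 has to wait for job 2 (finishes minute 38); job 1 (finishes minute 8); job 6 (finishes minute 15). The latest of these is minute 38, so job 3 runs minute 38 to 38 + 15 = minute 53.
Job 4 waits on job 3 (finishes minute 53); job 2 (finishes minute 38); job 1 (finishes minute 8). The latest of these is minute 53, which is the earliest job 4 can start.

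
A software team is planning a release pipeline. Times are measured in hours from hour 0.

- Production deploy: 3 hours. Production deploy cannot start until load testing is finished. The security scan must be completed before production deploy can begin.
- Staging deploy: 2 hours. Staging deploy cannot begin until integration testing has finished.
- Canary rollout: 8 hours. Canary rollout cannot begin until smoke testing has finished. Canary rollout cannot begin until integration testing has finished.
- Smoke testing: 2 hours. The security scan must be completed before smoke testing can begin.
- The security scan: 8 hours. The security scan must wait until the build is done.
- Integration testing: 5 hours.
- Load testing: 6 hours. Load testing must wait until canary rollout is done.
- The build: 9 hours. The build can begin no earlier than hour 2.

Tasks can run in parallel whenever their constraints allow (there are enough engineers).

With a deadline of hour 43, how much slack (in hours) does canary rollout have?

5

Integration testing can start immediately at hour 0; it finishes at hour 5.
After its own release at hour 2, the build can start at hour 2 and finishes at hour 11.
The security scan cannot begin until the build (finishes hour 11). It runs from hour 11 to 11 + 8 = hour 19.
Smoke testing cannot begin until the security scan (finishes hour 19). It runs from hour 19 to 19 + 2 = hour 21.
For canary rollout: smoke testing (finishes hour 21); integration testing (finishes hour 5). Taking the maximum gives a start of hour 21, and it finishes at 21 + 8 = hour 29.

Working backward from the deadline:
Nothing follows production deploy; the deadline of hour 43 is its only limit. It must start by 43 − 3 = hour 40.
Load testing must finish before production deploy (must start by hour 40). With a 6-hour duration, load testing must start by 40 − 6 = hour 34.
Canary rollout feeds into load testing (must start by hour 34); so canary rollout must finish by hour 34 and therefore start by hour 26.
So canary rollout can start as early as hour 21 and as late as hour 26, giving 26 − 21 = 5 hours of slack.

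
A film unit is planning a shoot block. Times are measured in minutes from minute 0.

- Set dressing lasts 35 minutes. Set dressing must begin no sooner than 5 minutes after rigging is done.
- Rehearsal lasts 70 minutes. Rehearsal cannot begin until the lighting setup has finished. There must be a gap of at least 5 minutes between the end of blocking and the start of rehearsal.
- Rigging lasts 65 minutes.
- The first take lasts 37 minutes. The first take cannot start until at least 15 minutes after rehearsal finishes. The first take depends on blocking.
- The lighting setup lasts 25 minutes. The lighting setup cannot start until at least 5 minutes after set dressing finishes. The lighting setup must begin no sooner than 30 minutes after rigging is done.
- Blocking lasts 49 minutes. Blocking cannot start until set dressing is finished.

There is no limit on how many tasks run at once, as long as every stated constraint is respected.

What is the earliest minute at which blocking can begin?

105

Rigging can start immediately at minute 0; it finishes at minute 65.
After rigging (finishes minute 65, plus 5-minute gap → minute 70), set dressing can start at minute 70 and finishes at minute 105.
Blocking waits on set dressing (finishes minute 105), so the earliest it can start is minute 105.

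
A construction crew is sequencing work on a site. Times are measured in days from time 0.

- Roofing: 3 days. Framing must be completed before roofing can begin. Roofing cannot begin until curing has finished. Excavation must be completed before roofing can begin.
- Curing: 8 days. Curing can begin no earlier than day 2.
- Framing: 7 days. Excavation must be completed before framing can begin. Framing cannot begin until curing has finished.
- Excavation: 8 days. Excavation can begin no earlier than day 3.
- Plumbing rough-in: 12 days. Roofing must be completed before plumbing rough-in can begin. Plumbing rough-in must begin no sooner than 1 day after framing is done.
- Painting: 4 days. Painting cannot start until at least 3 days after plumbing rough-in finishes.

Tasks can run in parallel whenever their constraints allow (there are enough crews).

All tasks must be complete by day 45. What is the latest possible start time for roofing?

23

Painting has no dependents, so it just needs to finish by day 45. Starting by 45 − 4 = day 41 achieves that.
Since painting (must start by day 41, minus 3-day gap → day 38) depends on it, plumbing rough-in must finish by day 38. Backing off its 12-day duration gives a latest start of day 26.
Roofing has to be done before plumbing rough-in (must start by day 26). That means finishing by day 26, i.e. starting by 26 − 3 = day 23.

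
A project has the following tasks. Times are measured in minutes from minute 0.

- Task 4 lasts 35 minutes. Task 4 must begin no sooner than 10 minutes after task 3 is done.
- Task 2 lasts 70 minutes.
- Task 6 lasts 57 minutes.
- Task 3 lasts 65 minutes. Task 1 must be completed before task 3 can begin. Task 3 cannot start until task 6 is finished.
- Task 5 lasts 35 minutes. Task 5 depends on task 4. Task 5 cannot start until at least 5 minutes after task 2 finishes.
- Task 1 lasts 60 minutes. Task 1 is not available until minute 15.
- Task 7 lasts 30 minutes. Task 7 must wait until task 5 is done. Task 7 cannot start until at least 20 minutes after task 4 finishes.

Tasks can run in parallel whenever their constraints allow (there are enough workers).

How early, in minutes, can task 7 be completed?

Task 6 can start immediately at minute 0; it finishes at minute 57.
Nothing blocks task 2, so it runs from minute 0 to minute 70.
Task 1 cannot begin until its own release at minute 15. It runs from minute 15 to 15 + 60 = minute 75.
Task 3 has to wait for task 1 (finishes minute 75); task 6 (finishes minute 57). The latest of these is minute 75, so task 3 runs minute 75 to 75 + 65 = minute 140.
After task 3 (finishes minute 140, plus 10-minute gap → minute 150), task 4 can start at minute 150 and finishes at minute 185.
Task 5 cannot start until task 4 (finishes minute 185); task 2 (finishes minute 70, plus 5-minute gap → minute 75). The controlling bound is minute 185, so task 5 finishes at 185 + 35 = minute 220.
Task 7 needs all of task 5 (finishes minute 220); task 4 (finishes minute 185, plus 20-minute gap → minute 205). That puts its earliest start at minute 220; it finishes at 220 + 30 = minute 250.

250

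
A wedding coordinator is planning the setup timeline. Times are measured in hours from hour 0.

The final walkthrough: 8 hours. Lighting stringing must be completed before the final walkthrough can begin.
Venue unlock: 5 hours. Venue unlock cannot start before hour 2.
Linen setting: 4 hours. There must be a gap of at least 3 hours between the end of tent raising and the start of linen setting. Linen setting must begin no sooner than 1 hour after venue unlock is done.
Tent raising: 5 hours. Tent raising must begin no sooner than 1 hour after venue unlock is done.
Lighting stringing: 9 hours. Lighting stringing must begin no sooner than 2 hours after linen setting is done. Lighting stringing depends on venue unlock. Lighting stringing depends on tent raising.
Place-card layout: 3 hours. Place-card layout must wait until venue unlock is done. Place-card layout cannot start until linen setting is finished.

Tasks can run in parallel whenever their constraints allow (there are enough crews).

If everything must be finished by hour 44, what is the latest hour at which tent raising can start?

To finish by hour 44, the final walkthrough (duration 8) must start no later than hour 36.
Lighting stringing feeds into the final walkthrough (must start by hour 36); so lighting stringing must finish by hour 36 and therefore start by hour 27.
To finish by hour 44, place-card layout (duration 3) must start no later than hour 41.
Linen setting must finish in time for lighting stringing (must start by hour 27, minus 2-hour gap → hour 25); place-card layout (must start by hour 41). The tightest is hour 25, so linen setting must start by 25 − 4 = hour 21.
For tent raising: linen setting (must start by hour 21, minus 3-hour gap → hour 18); lighting stringing (must start by hour 27). The most restrictive is hour 18; with a 5-hour duration, tent raising must start by hour 13.

13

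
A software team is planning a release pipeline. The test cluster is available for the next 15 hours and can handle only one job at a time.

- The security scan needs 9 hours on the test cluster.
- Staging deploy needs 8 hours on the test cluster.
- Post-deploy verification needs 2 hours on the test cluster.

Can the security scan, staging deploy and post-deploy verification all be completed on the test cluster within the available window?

Running back to back, the jobs need 9 + 8 + 2 = 19 hours on the test cluster.
Since 19 > 15, they cannot all fit.

No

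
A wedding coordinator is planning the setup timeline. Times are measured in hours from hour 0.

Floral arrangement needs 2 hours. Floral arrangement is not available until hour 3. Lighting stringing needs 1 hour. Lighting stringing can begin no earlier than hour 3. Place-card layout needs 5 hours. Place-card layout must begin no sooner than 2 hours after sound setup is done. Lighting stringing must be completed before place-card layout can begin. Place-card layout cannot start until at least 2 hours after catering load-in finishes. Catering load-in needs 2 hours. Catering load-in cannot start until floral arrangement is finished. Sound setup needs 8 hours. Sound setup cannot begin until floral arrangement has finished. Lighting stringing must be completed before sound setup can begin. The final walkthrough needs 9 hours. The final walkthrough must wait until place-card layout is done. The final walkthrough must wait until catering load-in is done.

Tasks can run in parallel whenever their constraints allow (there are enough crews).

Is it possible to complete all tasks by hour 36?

Yes

Lighting stringing cannot begin until its own release at hour 3. It runs from hour 3 to 3 + 1 = hour 4.
After its own release at hour 3, floral arrangement can start at hour 3 and finishes at hour 5.
Catering load-in waits on floral arrangement (finishes hour 5), so it starts at hour 5 and finishes at 5 + 2 = hour 7.
Sound setup cannot start until floral arrangement (finishes hour 5); lighting stringing (finishes hour 4). The controlling bound is hour 5, so sound setup finishes at 5 + 8 = hour 13.
Place-card layout needs all of sound setup (finishes hour 13, plus 2-hour gap → hour 15); lighting stringing (finishes hour 4); catering load-in (finishes hour 7, plus 2-hour gap → hour 9). That puts its earliest start at hour 15; it finishes at 15 + 5 = hour 20.
The final walkthrough cannot start until place-card layout (finishes hour 20); catering load-in (finishes hour 7). The controlling bound is hour 20, so the final walkthrough finishes at 20 + 9 = hour 29.
Every task is finished by hour 29, which is no later than the deadline of 36, so the schedule is feasible.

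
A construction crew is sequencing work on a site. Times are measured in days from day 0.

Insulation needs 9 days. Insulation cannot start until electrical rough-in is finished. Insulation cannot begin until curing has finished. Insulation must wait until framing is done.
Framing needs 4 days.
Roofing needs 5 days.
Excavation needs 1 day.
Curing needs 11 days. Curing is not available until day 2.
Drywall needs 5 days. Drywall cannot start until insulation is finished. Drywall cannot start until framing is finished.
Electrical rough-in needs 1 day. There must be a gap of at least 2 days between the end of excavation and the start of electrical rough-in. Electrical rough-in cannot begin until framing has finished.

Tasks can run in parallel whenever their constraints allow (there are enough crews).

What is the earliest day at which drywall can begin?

22

Nothing blocks framing, so it runs from day 0 to day 4.
After its own release at day 2, curing can start at day 2 and finishes at day 13.
Excavation has no prerequisites, so it starts at day 0 and finishes at day 1.
Electrical rough-in has to wait for excavation (finishes day 1, plus 2-day gap → day 3); framing (finishes day 4). The latest of these is day 4, so electrical rough-in runs day 4 to 4 + 1 = day 5.
Insulation has to wait for electrical rough-in (finishes day 5); curing (finishes day 13); framing (finishes day 4). The latest of these is day 13, so insulation runs day 13 to 13 + 9 = day 22.
Drywall waits on insulation (finishes day 22); framing (finishes day 4). The latest of these is day 22, which is the earliest drywall can start.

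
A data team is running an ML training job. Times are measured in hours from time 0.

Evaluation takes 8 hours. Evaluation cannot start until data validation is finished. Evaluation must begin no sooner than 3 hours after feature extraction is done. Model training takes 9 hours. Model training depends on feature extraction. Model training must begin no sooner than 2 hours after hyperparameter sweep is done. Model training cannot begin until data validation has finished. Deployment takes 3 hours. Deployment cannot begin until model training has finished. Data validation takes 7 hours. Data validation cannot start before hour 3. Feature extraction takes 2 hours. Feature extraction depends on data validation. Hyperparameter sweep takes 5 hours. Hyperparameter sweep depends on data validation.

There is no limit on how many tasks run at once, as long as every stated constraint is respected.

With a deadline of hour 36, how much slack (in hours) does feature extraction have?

12

After its own release at hour 3, data validation can start at hour 3 and finishes at hour 10.
Feature extraction waits on data validation (finishes hour 10), so it starts at hour 10 and finishes at 10 + 2 = hour 12.

Working backward from the deadline:
Deployment has no dependents, so it just needs to finish by hour 36. Starting by 36 − 3 = hour 33 achieves that.
Model training has to be done before deployment (must start by hour 33). That means finishing by hour 33, i.e. starting by 33 − 9 = hour 24.
To finish by hour 36, evaluation (duration 8) must start no later than hour 28.
For feature extraction: model training (must start by hour 24); evaluation (must start by hour 28, minus 3-hour gap → hour 25). The most restrictive is hour 24; with a 2-hour duration, feature extraction must start by hour 22.
So feature extraction can start as early as hour 10 and as late as hour 22, giving 22 − 10 = 12 hours of slack.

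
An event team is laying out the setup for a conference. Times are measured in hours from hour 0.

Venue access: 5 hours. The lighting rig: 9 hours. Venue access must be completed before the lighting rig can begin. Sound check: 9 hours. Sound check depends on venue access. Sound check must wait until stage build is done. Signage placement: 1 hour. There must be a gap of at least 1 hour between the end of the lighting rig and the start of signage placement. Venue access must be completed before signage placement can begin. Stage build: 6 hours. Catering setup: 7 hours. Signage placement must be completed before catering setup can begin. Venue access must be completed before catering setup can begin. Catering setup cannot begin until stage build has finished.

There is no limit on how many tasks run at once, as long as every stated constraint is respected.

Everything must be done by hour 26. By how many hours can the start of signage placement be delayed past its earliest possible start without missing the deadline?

3

Nothing blocks venue access, so it runs from hour 0 to hour 5.
The lighting rig cannot begin until venue access (finishes hour 5). It runs from hour 5 to 5 + 9 = hour 14.
Signage placement cannot start until the lighting rig (finishes hour 14, plus 1-hour gap → hour 15); venue access (finishes hour 5). The controlling bound is hour 15, so signage placement finishes at 15 + 1 = hour 16.

Working backward from the deadline:
Catering setup has no dependents, so it just needs to finish by hour 26. Starting by 26 − 7 = hour 19 achieves that.
Signage placement must finish before catering setup (must start by hour 19). With a 1-hour duration, signage placement must start by 19 − 1 = hour 18.
So signage placement can start as early as hour 15 and as late as hour 18, giving 18 − 15 = 3 hours of slack.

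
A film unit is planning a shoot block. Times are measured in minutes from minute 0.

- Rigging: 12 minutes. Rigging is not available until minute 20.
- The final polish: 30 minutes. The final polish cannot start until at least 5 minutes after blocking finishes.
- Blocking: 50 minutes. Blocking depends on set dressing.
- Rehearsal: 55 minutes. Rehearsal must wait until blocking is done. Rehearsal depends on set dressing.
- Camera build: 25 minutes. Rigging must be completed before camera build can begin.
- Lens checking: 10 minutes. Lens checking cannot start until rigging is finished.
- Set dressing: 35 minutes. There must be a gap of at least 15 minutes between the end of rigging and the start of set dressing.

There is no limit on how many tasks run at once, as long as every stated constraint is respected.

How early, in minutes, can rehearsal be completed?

Rigging waits on its own release at minute 20, so it starts at minute 20 and finishes at 20 + 12 = minute 32.
Set dressing cannot begin until rigging (finishes minute 32, plus 15-minute gap → minute 47). It runs from minute 47 to 47 + 35 = minute 82.
After set dressing (finishes minute 82), blocking can start at minute 82 and finishes at minute 132.
Rehearsal cannot start until blocking (finishes minute 132); set dressing (finishes minute 82). The controlling bound is minute 132, so rehearsal finishes at 132 + 55 = minute 187.

187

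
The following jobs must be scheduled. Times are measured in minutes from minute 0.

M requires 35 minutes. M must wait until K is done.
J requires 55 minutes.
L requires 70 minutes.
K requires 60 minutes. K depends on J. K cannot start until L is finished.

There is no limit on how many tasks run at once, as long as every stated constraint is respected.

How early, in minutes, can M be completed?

165

L has no prerequisites, so it starts at minute 0 and finishes at minute 70.
Nothing blocks J, so it runs from minute 0 to minute 55.
For K: J (finishes minute 55); L (finishes minute 70). Taking the maximum gives a start of minute 70, and it finishes at 70 + 60 = minute 130.
M cannot begin until K (finishes minute 130). It runs from minute 130 to 130 + 35 = minute 165.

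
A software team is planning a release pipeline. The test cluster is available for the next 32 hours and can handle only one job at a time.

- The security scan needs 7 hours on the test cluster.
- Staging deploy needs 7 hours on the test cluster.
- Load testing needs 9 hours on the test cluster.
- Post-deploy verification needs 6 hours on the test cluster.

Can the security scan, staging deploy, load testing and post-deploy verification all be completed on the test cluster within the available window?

Running back to back, the jobs need 7 + 7 + 9 + 6 = 29 hours on the test cluster.
Since 29 ≤ 32, they fit within the window.

Yes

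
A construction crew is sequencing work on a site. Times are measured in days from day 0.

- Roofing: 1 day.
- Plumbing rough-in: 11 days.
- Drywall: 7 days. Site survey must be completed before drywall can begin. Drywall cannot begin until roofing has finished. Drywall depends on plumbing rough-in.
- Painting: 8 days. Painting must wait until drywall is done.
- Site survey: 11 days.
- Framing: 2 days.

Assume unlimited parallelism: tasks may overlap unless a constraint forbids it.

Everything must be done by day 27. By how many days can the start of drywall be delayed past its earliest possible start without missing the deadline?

1

Plumbing rough-in can start immediately at day 0; it finishes at day 11.
Nothing blocks roofing, so it runs from day 0 to day 1.
Site survey can start immediately at day 0; it finishes at day 11.
Drywall cannot start until site survey (finishes day 11); roofing (finishes day 1); plumbing rough-in (finishes day 11). The controlling bound is day 11, so drywall finishes at 11 + 7 = day 18.

Working backward from the deadline:
To finish by day 27, painting (duration 8) must start no later than day 19.
Since painting (must start by day 19) depends on it, drywall must finish by day 19. Backing off its 7-day duration gives a latest start of day 12.
So drywall can start as early as day 11 and as late as day 12, giving 12 − 11 = 1 day of slack.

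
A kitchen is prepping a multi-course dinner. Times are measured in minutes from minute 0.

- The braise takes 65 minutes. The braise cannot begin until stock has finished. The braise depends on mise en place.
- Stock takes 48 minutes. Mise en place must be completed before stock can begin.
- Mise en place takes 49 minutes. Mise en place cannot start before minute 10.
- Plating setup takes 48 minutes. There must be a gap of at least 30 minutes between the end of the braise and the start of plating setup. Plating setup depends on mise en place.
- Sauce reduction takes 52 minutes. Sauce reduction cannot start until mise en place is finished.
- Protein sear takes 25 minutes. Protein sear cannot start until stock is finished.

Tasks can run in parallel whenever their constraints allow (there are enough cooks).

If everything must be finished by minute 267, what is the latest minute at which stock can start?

76

Plating setup must finish by minute 267; it takes 48 minutes, so it must start by 267 − 48 = minute 219.
The braise has to be done before plating setup (must start by minute 219, minus 30-minute gap → minute 189). That means finishing by minute 189, i.e. starting by 189 − 65 = minute 124.
To finish by minute 267, protein sear (duration 25) must start no later than minute 242.
Stock feeds the braise (must start by minute 124); protein sear (must start by minute 242). Taking the minimum, stock must finish by minute 124 and start by 124 − 48 = minute 76.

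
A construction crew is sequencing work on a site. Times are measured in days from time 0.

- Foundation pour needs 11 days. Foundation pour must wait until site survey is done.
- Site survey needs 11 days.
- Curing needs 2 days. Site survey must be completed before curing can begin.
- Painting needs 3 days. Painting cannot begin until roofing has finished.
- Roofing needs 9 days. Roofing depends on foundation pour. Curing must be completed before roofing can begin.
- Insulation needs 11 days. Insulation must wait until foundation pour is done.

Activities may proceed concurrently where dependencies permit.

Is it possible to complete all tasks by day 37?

Site survey can start immediately at day 0; it finishes at day 11.
Curing waits on site survey (finishes day 11), so it starts at day 11 and finishes at 11 + 2 = day 13.
Foundation pour waits on site survey (finishes day 11), so it starts at day 11 and finishes at 11 + 11 = day 22.
After foundation pour (finishes day 22), insulation can start at day 22 and finishes at day 33.
For roofing: foundation pour (finishes day 22); curing (finishes day 13). Taking the maximum gives a start of day 22, and it finishes at 22 + 9 = day 31.
After roofing (finishes day 31), painting can start at day 31 and finishes at day 34.
Every task is finished by day 34, which is no later than the deadline of 37, so the schedule is feasible.

Yes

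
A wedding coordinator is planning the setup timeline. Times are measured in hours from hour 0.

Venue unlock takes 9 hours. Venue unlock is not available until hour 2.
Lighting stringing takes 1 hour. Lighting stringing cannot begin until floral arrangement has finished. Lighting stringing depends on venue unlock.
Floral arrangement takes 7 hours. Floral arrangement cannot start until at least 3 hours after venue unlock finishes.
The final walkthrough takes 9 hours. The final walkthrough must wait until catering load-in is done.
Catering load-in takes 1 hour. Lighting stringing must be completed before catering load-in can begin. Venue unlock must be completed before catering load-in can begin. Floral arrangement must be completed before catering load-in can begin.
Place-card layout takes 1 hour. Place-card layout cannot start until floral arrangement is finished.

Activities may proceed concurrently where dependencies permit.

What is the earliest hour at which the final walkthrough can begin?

23

After its own release at hour 2, venue unlock can start at hour 2 and finishes at hour 11.
Floral arrangement cannot begin until venue unlock (finishes hour 11, plus 3-hour gap → hour 14). It runs from hour 14 to 14 + 7 = hour 21.
Lighting stringing needs all of floral arrangement (finishes hour 21); venue unlock (finishes hour 11). That puts its earliest start at hour 21; it finishes at 21 + 1 = hour 22.
For catering load-in: lighting stringing (finishes hour 22); venue unlock (finishes hour 11); floral arrangement (finishes hour 21). Taking the maximum gives a start of hour 22, and it finishes at 22 + 1 = hour 23.
The final walkthrough waits on catering load-in (finishes hour 23), so the earliest it can start is hour 23.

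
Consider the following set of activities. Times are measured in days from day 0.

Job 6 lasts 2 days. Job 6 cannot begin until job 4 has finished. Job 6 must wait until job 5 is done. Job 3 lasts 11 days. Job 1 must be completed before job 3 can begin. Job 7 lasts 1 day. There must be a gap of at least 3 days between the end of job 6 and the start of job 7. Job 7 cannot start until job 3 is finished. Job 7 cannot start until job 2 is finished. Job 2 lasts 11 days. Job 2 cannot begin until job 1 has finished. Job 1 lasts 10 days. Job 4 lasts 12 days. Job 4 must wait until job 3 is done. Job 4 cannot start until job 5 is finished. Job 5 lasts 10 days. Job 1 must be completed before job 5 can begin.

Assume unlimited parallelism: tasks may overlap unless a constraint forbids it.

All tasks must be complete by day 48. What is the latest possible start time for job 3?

Job 7 must finish by day 48; it takes 1 day, so it must start by 48 − 1 = day 47.
Since job 7 (must start by day 47, minus 3-day gap → day 44) depends on it, job 6 must finish by day 44. Backing off its 2-day duration gives a latest start of day 42.
Since job 6 (must start by day 42) depends on it, job 4 must finish by day 42. Backing off its 12-day duration gives a latest start of day 30.
Job 3 must finish in time for job 4 (must start by day 30); job 7 (must start by day 47). The tightest is day 30, so job 3 must start by 30 − 11 = day 19.

19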